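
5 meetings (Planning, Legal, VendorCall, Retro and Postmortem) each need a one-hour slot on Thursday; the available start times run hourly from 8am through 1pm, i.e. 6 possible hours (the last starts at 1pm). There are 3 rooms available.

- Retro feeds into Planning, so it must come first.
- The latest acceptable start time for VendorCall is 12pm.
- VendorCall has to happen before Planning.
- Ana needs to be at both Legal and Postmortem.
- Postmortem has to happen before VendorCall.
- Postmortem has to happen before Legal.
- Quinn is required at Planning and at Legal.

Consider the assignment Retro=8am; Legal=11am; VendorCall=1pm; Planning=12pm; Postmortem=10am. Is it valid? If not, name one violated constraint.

Invalid. The latest acceptable start time for VendorCall is 12pm.

The latest acceptable start time for VendorCall is 12pm — violated.
There are 3 rooms available — holds.
Postmortem has to happen before VendorCall — holds.
Quinn is required at Planning and at Legal — holds.
Ana needs to be at both Legal and Postmortem — holds.
Postmortem has to happen before Legal — holds.
VendorCall has to happen before Planning — violated.
Retro feeds into Planning, so it must come first — holds.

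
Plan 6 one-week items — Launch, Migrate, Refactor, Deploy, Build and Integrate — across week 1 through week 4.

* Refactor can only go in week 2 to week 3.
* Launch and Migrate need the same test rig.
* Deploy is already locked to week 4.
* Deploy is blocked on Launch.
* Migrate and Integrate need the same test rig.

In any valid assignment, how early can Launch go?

week 1

Downstream work caps Launch at week 3.
Launch at week 1 is achievable: Launch in week 1; Deploy in week 4; Integrate in week 1; Build in week 1; Migrate in week 2; Refactor in week 2.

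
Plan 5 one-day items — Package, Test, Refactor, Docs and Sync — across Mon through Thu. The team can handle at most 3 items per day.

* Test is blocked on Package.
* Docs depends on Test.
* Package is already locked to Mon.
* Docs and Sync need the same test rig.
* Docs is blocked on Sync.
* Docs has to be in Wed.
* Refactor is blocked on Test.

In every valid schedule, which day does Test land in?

Tue

Package is fixed at Mon and must come before Test, so Test is at least Tue.
Docs is fixed at Wed and must come after Test, so Test is at most Tue.
So Test must be Tue.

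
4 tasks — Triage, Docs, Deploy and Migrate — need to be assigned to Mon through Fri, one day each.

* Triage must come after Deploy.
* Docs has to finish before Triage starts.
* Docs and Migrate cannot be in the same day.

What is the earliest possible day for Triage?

Tue

Precedence pushes Triage to at least Tue.
Triage at Tue is achievable: Migrate -> Tue; Triage -> Tue; Docs -> Mon; Deploy -> Mon.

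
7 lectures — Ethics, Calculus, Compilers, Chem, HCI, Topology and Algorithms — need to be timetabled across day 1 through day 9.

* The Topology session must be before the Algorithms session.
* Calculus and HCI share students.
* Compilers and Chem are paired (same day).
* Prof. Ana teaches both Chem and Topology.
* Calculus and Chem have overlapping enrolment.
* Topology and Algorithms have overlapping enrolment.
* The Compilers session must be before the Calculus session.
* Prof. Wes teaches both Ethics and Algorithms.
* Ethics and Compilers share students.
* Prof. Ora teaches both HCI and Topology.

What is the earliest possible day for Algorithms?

Precedence pushes Algorithms to at least day 2.
Algorithms at day 2 is achievable: HCI=day 2; Calculus=day 3; Algorithms=day 2; Topology=day 1; Compilers=day 2; Chem=day 2; Ethics=day 1.

day 2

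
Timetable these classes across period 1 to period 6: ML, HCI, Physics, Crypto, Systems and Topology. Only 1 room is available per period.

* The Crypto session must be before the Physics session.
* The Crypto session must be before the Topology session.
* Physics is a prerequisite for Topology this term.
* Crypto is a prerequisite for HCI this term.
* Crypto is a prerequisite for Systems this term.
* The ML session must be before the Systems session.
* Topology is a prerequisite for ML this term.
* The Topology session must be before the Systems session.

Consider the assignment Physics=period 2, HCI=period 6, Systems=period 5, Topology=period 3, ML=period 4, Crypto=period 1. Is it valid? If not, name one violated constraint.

The Crypto session must be before the Physics session — holds.
Crypto is a prerequisite for HCI this term — holds.
The Topology session must be before the Systems session — holds.
Only 1 room is available per period — holds.
Crypto is a prerequisite for Systems this term — holds.
Topology is a prerequisite for ML this term — holds.
The Crypto session must be before the Topology session — holds.
Physics is a prerequisite for Topology this term — holds.
The ML session must be before the Systems session — holds.

Yes, all constraints hold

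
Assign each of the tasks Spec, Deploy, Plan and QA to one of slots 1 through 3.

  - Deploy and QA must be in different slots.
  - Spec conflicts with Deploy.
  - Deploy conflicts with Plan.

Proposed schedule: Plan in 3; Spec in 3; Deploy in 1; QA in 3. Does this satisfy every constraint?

Yes, all constraints hold

Deploy and QA must be in different slots — holds.
Deploy conflicts with Plan — holds.
Spec conflicts with Deploy — holds.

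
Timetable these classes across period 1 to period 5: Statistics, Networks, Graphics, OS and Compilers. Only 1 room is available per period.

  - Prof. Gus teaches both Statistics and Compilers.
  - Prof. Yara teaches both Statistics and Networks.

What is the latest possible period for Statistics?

Statistics at period 5 is achievable: Compilers in period 4; Networks in period 1; Statistics in period 5; Graphics in period 2; OS in period 3.

period 5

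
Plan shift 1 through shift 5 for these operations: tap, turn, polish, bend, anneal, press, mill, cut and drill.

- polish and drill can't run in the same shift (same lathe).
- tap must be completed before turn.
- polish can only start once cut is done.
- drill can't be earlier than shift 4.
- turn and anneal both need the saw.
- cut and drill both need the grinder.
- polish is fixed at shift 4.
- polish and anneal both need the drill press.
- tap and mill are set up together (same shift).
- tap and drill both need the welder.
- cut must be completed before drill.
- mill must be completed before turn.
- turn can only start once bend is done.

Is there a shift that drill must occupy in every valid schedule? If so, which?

drill's window is shift 4–shift 5.
polish is fixed at shift 4, and drill can't share a shift with polish.
So drill must be shift 5.

shift 5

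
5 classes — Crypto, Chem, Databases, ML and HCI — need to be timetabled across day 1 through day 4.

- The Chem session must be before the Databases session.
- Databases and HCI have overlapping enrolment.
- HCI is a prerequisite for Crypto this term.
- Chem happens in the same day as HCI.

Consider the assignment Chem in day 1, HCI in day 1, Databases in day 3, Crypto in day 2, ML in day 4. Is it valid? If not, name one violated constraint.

Databases and HCI have overlapping enrolment — holds.
HCI is a prerequisite for Crypto this term — holds.
Chem happens in the same day as HCI — holds.
The Chem session must be before the Databases session — holds.

Yes, all constraints hold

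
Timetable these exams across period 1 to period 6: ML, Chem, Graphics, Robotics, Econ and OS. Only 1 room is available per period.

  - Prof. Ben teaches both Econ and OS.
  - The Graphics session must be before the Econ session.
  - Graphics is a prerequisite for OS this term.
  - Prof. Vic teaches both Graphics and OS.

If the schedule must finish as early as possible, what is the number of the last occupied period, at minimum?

The precedence chain requires at least 2 distinct periods.
With at most 1 per period and 6 exams, at least 6 periods are needed.
6 works (last occupied period: period 6): for example Econ -> period 2, Robotics -> period 6, Graphics -> period 1, OS -> period 3, Chem -> period 5, ML -> period 4.

6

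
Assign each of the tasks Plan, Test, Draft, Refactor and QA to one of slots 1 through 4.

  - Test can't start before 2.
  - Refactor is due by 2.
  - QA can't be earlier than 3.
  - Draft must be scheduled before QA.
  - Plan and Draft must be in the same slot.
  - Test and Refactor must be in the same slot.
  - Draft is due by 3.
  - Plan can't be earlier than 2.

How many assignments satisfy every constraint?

Enumerating: QA=3, Test=2, Plan=2, Draft=2, Refactor=2 | Plan=2; Refactor=2; QA=4; Draft=2; Test=2 | Refactor=2, QA=4, Plan=3, Draft=3, Test=2.

3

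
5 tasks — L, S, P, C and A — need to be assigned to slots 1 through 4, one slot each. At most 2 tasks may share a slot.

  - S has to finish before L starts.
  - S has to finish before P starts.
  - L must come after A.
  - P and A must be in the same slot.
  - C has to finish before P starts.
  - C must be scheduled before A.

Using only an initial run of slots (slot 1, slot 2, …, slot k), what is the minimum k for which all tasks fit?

The precedence chain requires at least 3 distinct slots.
With at most 2 per slot and 5 tasks, at least 3 slots are needed.
3 works (last occupied slot: 3): for example L=3, S=1, A=2, P=2, C=1.

3 slots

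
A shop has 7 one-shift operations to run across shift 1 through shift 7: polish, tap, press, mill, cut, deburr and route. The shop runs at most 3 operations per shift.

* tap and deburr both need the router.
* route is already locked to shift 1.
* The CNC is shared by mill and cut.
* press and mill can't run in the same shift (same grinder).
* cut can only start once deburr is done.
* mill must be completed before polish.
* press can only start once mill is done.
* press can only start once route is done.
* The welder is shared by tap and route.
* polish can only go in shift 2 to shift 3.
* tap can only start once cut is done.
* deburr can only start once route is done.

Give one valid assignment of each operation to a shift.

polish in shift 2, route in shift 1, press in shift 2, tap in shift 4, deburr in shift 2, cut in shift 3, mill in shift 1

Checking: route(shift 1) before press(shift 2); route(shift 1) before deburr(shift 2); mill(shift 1) before polish(shift 2); deburr(shift 2) before cut(shift 3); cut(shift 3) before tap(shift 4); mill(shift 1) before press(shift 2); press(shift 2) != mill(shift 1); tap(shift 4) != deburr(shift 2); tap(shift 4) != route(shift 1); mill(shift 1) != cut(shift 3); polish=shift 2 in [shift 2,shift 3]; route=shift 1 in [shift 1,shift 1]; max 3 per shift (cap 3).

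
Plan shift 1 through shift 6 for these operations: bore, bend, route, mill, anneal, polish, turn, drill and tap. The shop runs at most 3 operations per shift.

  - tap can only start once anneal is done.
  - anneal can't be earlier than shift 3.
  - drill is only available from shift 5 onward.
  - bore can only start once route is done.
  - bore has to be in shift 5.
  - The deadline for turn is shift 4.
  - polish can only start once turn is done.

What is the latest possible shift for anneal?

shift 5

Anneal is available from shift 3; downstream work caps anneal at shift 5.
anneal at shift 5 is achievable: bore in shift 5; turn in shift 1; polish in shift 2; bend in shift 1; anneal in shift 5; route in shift 1; mill in shift 2; drill in shift 5; tap in shift 6.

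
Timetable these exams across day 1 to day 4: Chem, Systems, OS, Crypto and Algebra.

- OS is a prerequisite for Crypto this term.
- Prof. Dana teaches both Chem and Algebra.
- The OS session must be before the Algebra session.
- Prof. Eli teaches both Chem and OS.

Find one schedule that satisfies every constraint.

Systems=day 1; OS=day 1; Crypto=day 2; Chem=day 3; Algebra=day 2

Checking: OS(day 1) before Algebra(day 2); OS(day 1) before Crypto(day 2); Chem(day 3) != OS(day 1); Chem(day 3) != Algebra(day 2).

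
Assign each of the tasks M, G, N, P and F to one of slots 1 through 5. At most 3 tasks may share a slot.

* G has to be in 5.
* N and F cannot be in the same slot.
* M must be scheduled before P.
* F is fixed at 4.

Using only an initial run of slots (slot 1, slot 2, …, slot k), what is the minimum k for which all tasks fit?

5 slots

The precedence chain requires at least 2 distinct slots.
With at most 3 per slot and 5 tasks, at least 2 slots are needed.
G can't be placed before 5, so the schedule must run through at least slot 5.
5 works (last occupied slot: 5): for example P=2, M=1, N=1, F=4, G=5.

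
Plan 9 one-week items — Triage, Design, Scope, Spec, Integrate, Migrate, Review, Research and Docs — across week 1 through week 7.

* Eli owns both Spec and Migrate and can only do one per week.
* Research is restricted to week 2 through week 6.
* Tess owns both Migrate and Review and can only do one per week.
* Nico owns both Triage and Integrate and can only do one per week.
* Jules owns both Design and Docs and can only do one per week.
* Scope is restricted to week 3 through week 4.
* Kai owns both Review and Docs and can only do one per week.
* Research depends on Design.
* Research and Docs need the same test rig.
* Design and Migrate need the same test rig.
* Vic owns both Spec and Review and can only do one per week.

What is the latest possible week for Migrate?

week 7

Migrate at week 7 is achievable: Research in week 2; Scope in week 3; Design in week 1; Docs in week 3; Migrate in week 7; Integrate in week 2; Review in week 2; Triage in week 1; Spec in week 1.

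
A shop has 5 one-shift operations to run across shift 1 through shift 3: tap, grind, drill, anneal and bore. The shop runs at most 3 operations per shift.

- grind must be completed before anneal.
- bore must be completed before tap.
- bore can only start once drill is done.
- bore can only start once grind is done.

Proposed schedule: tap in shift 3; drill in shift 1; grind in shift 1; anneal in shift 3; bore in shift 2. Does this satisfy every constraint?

Yes, all constraints hold

bore can only start once grind is done — holds.
bore must be completed before tap — holds.
bore can only start once drill is done — holds.
The shop runs at most 3 operations per shift — holds.
grind must be completed before anneal — holds.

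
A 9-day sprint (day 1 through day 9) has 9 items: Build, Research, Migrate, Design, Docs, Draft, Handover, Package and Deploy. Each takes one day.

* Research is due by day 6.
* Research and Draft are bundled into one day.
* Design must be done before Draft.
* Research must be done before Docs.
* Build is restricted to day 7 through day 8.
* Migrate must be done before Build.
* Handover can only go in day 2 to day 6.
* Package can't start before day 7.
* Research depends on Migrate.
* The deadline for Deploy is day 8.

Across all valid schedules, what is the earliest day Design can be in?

Downstream work caps Design at day 5.
Design at day 1 is achievable: Package=day 7; Deploy=day 1; Build=day 7; Migrate=day 1; Design=day 1; Draft=day 2; Handover=day 2; Docs=day 3; Research=day 2.

day 1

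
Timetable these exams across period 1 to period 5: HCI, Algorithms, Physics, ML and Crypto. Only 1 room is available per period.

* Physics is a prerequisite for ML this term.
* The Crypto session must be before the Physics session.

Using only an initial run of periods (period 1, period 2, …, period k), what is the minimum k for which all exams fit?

The precedence chain requires at least 3 distinct periods.
With at most 1 per period and 5 exams, at least 5 periods are needed.
5 works (last occupied period: period 5): for example ML -> period 3; Physics -> period 2; HCI -> period 4; Crypto -> period 1; Algorithms -> period 5.

5 periods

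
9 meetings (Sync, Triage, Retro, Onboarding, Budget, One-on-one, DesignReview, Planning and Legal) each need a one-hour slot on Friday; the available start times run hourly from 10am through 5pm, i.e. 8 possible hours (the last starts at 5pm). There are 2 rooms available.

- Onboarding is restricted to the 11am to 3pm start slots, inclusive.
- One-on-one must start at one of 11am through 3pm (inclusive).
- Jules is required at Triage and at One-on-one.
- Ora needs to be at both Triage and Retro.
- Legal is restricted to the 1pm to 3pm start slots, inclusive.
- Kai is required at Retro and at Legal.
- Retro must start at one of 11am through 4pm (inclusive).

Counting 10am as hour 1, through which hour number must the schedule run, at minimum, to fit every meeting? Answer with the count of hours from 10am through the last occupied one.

With at most 2 per hour and 9 meetings, at least 5 hours are needed.
Legal can't be placed before 1pm — that is hour 4 counting from 10am — so the schedule must run through at least 4 hours.
5 works (last occupied hour: 2pm): for example Sync -> 10am, DesignReview -> 1pm, One-on-one -> 12pm, Budget -> 12pm, Triage -> 10am, Retro -> 11am, Legal -> 1pm, Planning -> 2pm, Onboarding -> 11am.

5 hours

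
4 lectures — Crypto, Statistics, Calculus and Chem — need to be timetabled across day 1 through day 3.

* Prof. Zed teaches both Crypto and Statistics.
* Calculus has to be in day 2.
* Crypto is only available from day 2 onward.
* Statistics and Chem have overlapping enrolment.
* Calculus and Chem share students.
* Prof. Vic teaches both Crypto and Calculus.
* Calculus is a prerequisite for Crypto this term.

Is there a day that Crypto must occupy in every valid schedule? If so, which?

Crypto's window is day 2–day 3.
Calculus is fixed at day 2, and Crypto can't share a day with Calculus.
So Crypto must be day 3.

day 3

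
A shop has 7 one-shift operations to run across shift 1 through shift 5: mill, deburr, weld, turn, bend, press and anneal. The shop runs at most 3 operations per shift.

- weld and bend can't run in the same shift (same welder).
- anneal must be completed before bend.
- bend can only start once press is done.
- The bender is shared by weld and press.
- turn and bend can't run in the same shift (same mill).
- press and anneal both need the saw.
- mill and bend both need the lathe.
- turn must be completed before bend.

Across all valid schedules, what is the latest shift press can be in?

shift 4

Downstream work caps press at shift 4.
press at shift 4 is achievable: anneal -> shift 1, mill -> shift 1, turn -> shift 1, press -> shift 4, deburr -> shift 2, bend -> shift 5, weld -> shift 2.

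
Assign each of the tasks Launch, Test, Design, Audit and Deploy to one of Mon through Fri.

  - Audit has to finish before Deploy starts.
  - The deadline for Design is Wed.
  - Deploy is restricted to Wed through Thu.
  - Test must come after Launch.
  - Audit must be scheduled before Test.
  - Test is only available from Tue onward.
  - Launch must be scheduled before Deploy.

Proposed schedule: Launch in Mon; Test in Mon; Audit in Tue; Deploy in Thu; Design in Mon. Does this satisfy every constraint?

Audit must be scheduled before Test — violated.
The deadline for Design is Wed — holds.
Deploy is restricted to Wed through Thu — holds.
Audit has to finish before Deploy starts — holds.
Test is only available from Tue onward — violated.
Test must come after Launch — violated.
Launch must be scheduled before Deploy — holds.

No — it violates: Audit must be scheduled before Test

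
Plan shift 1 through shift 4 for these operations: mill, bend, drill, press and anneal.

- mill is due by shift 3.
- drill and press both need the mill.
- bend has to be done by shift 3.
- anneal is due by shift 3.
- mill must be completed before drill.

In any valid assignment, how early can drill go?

shift 2

Precedence pushes drill to at least shift 2.
drill at shift 2 is achievable: bend=shift 1, drill=shift 2, anneal=shift 1, press=shift 1, mill=shift 1.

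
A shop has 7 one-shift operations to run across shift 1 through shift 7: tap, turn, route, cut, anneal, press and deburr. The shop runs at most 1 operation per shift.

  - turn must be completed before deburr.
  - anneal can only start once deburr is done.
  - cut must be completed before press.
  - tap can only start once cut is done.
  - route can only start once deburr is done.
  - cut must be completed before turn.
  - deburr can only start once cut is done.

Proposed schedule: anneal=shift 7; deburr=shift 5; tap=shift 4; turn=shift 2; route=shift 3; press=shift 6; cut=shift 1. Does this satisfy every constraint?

No — it violates: route can only start once deburr is done

anneal can only start once deburr is done — holds.
route can only start once deburr is done — violated.
tap can only start once cut is done — holds.
The shop runs at most 1 operation per shift — holds.
turn must be completed before deburr — holds.
cut must be completed before turn — holds.
cut must be completed before press — holds.
deburr can only start once cut is done — holds.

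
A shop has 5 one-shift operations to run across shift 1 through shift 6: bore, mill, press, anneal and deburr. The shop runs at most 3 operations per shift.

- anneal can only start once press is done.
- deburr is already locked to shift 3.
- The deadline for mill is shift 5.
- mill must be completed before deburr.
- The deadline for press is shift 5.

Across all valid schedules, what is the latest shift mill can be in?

Mill's own window allows nothing later than shift 5; downstream work caps mill at shift 2.
mill at shift 2 is achievable: mill=shift 2; anneal=shift 2; press=shift 1; bore=shift 1; deburr=shift 3.

shift 2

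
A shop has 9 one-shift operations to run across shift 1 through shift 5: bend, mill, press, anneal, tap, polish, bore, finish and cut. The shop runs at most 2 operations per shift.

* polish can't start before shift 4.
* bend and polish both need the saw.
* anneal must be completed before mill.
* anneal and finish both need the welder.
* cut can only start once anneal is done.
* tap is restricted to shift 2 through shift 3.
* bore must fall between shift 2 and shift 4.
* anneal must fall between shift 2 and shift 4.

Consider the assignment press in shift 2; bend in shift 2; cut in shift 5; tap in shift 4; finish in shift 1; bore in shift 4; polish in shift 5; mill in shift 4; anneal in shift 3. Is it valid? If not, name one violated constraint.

anneal must be completed before mill — holds.
The shop runs at most 2 operations per shift — violated.
cut can only start once anneal is done — holds.
anneal must fall between shift 2 and shift 4 — holds.
bend and polish both need the saw — holds.
anneal and finish both need the welder — holds.
bore must fall between shift 2 and shift 4 — holds.
tap is restricted to shift 2 through shift 3 — violated.
polish can't start before shift 4 — holds.

No. tap is restricted to shift 2 through shift 3 is not satisfied.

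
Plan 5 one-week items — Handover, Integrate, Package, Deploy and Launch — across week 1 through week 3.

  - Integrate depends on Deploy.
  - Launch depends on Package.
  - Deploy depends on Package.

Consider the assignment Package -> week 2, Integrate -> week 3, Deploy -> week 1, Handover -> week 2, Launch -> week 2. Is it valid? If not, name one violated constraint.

Integrate depends on Deploy — holds.
Deploy depends on Package — violated.
Launch depends on Package — violated.

Invalid. Deploy depends on Package.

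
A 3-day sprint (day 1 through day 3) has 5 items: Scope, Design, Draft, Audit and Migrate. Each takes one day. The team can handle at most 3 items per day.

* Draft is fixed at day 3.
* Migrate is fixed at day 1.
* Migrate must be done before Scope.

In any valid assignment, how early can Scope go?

Precedence pushes Scope to at least day 2.
Scope at day 2 is achievable: Draft in day 3; Design in day 1; Scope in day 2; Migrate in day 1; Audit in day 1.

day 2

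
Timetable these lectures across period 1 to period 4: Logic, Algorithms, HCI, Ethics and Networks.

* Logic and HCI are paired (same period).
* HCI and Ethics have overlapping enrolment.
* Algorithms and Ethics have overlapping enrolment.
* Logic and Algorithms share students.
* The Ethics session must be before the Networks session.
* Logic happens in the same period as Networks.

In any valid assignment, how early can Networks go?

period 2

Precedence pushes Networks to at least period 2.
Networks at period 2 is achievable: Logic=period 2, Algorithms=period 3, HCI=period 2, Networks=period 2, Ethics=period 1.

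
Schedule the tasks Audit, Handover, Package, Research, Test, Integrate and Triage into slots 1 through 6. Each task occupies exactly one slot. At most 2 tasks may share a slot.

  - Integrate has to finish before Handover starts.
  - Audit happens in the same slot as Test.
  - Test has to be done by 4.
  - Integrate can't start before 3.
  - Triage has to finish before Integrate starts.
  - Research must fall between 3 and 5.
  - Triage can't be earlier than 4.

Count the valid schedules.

Splitting on Audit: it can be 1 (13), 2 (13), 3 (8). Listing each branch's schedules as (Handover, Package, Research, Test, Integrate, Triage):
Audit=1: (6,2,3,1,5,4) (6,2,4,1,5,4) (6,2,5,1,5,4) (6,3,3,1,5,4) (6,3,4,1,5,4) (6,3,5,1,5,4) (6,4,3,1,5,4) (6,4,5,1,5,4) (6,5,3,1,5,4) (6,5,4,1,5,4) (6,6,3,1,5,4) (6,6,4,1,5,4) (6,6,5,1,5,4) — 13.
Audit=2: (6,1,3,2,5,4) (6,1,4,2,5,4) (6,1,5,2,5,4) (6,3,3,2,5,4) (6,3,4,2,5,4) (6,3,5,2,5,4) (6,4,3,2,5,4) (6,4,5,2,5,4) (6,5,3,2,5,4) (6,5,4,2,5,4) (6,6,3,2,5,4) (6,6,4,2,5,4) (6,6,5,2,5,4) — 13.
Audit=3: (6,1,4,3,5,4) (6,1,5,3,5,4) (6,2,4,3,5,4) (6,2,5,3,5,4) (6,4,5,3,5,4) (6,5,4,3,5,4) (6,6,4,3,5,4) (6,6,5,3,5,4) — 8.
Summing: 13 + 13 + 8 = 34.

34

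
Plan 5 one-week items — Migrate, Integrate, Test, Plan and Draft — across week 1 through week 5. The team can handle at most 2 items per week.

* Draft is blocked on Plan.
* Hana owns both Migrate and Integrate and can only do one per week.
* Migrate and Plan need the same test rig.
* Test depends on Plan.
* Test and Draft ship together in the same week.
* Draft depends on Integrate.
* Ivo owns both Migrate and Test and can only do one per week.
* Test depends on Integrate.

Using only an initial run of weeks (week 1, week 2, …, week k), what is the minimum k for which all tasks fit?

3 weeks

The precedence chain requires at least 2 distinct weeks.
With at most 2 per week and 5 tasks, at least 3 weeks are needed.
3 works (last occupied week: week 3): for example Test in week 2, Integrate in week 1, Draft in week 2, Migrate in week 3, Plan in week 1.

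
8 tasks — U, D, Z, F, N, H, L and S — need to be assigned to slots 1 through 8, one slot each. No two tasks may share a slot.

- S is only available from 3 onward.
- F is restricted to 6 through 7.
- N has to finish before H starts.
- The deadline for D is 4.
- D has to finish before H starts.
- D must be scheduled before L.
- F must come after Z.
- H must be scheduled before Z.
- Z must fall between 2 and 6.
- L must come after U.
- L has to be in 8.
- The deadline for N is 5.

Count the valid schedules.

56

Splitting on D: it can be 1 (23), 2 (23), 3 (8), 4 (2). Listing each branch's schedules as (U, Z, F, N, H, L, S):
D=1: (2,5,6,3,4,8,7) (2,5,7,3,4,8,6) (2,6,7,3,4,8,5) (2,6,7,3,5,8,4) (2,6,7,4,5,8,3) (3,5,6,2,4,8,7) (3,5,7,2,4,8,6) (3,6,7,2,4,8,5) (3,6,7,2,5,8,4) (4,5,6,2,3,8,7) (4,5,7,2,3,8,6) (4,6,7,2,3,8,5) (4,6,7,2,5,8,3) (5,4,6,2,3,8,7) (5,4,7,2,3,8,6) (5,6,7,2,3,8,4) (5,6,7,2,4,8,3) (6,4,7,2,3,8,5) (6,5,7,2,3,8,4) (6,5,7,2,4,8,3) (7,4,6,2,3,8,5) (7,5,6,2,3,8,4) (7,5,6,2,4,8,3) — 23.
D=2: (1,5,6,3,4,8,7) (1,5,7,3,4,8,6) (1,6,7,3,4,8,5) (1,6,7,3,5,8,4) (1,6,7,4,5,8,3) (3,5,6,1,4,8,7) (3,5,7,1,4,8,6) (3,6,7,1,4,8,5) (3,6,7,1,5,8,4) (4,5,6,1,3,8,7) (4,5,7,1,3,8,6) (4,6,7,1,3,8,5) (4,6,7,1,5,8,3) (5,4,6,1,3,8,7) (5,4,7,1,3,8,6) (5,6,7,1,3,8,4) (5,6,7,1,4,8,3) (6,4,7,1,3,8,5) (6,5,7,1,3,8,4) (6,5,7,1,4,8,3) (7,4,6,1,3,8,5) (7,5,6,1,3,8,4) (7,5,6,1,4,8,3) — 23.
D=3: (1,5,6,2,4,8,7) (1,5,7,2,4,8,6) (1,6,7,2,4,8,5) (1,6,7,2,5,8,4) (2,5,6,1,4,8,7) (2,5,7,1,4,8,6) (2,6,7,1,4,8,5) (2,6,7,1,5,8,4) — 8.
D=4: (1,6,7,2,5,8,3) (2,6,7,1,5,8,3) — 2.
Summing: 23 + 23 + 8 + 2 = 56.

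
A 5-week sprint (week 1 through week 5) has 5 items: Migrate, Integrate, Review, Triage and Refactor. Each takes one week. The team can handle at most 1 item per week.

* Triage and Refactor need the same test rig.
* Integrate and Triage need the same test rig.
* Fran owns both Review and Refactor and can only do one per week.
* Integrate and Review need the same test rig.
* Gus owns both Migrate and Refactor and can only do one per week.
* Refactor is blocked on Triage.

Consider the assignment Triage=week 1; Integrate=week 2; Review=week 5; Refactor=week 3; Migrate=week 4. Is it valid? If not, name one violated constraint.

Integrate and Review need the same test rig — holds.
Refactor is blocked on Triage — holds.
Fran owns both Review and Refactor and can only do one per week — holds.
Gus owns both Migrate and Refactor and can only do one per week — holds.
The team can handle at most 1 item per week — holds.
Triage and Refactor need the same test rig — holds.
Integrate and Triage need the same test rig — holds.

Yes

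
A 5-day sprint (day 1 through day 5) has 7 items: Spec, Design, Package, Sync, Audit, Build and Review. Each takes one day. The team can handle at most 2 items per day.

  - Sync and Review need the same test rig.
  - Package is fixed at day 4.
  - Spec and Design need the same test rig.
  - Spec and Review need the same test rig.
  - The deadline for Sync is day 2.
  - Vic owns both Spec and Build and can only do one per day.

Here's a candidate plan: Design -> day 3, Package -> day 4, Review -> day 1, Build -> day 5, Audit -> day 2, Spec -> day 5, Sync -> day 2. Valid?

No. Vic owns both Spec and Build and can only do one per day is not satisfied.

The deadline for Sync is day 2 — holds.
Vic owns both Spec and Build and can only do one per day — violated.
Spec and Design need the same test rig — holds.
Package is fixed at day 4 — holds.
Spec and Review need the same test rig — holds.
The team can handle at most 2 items per day — holds.
Sync and Review need the same test rig — holds.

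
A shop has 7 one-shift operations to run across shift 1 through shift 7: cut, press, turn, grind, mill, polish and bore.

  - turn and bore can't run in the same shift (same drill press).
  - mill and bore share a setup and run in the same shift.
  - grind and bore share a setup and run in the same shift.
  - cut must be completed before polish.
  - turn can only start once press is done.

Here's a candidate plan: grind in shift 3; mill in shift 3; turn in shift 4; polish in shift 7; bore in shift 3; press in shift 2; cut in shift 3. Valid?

grind and bore share a setup and run in the same shift — holds.
mill and bore share a setup and run in the same shift — holds.
cut must be completed before polish — holds.
turn can only start once press is done — holds.
turn and bore can't run in the same shift (same drill press) — holds.

Valid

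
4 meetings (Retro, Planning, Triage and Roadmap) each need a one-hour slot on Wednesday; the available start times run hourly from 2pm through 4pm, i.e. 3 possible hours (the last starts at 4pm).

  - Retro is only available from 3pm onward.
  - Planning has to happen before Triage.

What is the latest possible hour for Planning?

3pm

Downstream work caps Planning at 3pm.
Planning at 3pm is achievable: Roadmap in 2pm, Triage in 4pm, Planning in 3pm, Retro in 3pm.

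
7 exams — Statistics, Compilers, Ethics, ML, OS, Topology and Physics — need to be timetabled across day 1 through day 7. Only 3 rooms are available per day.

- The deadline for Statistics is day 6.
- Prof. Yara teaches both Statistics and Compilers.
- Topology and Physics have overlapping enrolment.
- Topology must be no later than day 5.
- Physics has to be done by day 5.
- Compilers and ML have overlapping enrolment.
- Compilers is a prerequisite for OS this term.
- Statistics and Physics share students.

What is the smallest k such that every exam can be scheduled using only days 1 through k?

The precedence chain requires at least 2 distinct days.
With at most 3 per day and 7 exams, at least 3 days are needed.
3 works (last occupied day: day 3): for example Compilers in day 1, OS in day 2, Topology in day 1, Ethics in day 1, Statistics in day 2, ML in day 2, Physics in day 3.

3 days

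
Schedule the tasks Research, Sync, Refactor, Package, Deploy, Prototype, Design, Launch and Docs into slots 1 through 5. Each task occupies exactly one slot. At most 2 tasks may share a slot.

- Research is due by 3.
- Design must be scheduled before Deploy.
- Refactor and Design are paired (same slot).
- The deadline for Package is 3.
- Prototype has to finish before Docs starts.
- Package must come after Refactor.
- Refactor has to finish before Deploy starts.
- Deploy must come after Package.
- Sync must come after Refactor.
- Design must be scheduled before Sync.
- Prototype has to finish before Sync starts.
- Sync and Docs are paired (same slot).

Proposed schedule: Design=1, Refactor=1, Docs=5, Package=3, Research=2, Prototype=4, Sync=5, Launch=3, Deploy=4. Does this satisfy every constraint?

Prototype has to finish before Docs starts — holds.
Design must be scheduled before Deploy — holds.
At most 2 tasks may share a slot — holds.
Package must come after Refactor — holds.
Prototype has to finish before Sync starts — holds.
Design must be scheduled before Sync — holds.
The deadline for Package is 3 — holds.
Sync must come after Refactor — holds.
Sync and Docs are paired (same slot) — holds.
Research is due by 3 — holds.
Refactor and Design are paired (same slot) — holds.
Refactor has to finish before Deploy starts — holds.
Deploy must come after Package — holds.

Yes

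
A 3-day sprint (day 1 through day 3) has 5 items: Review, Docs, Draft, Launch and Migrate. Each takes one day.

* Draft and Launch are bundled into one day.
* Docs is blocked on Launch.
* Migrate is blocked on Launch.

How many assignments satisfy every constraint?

Splitting on Review: it can be day 1 (5), day 2 (5), day 3 (5). Listing each branch's schedules as (Docs, Draft, Launch, Migrate) by day number:
Review=day 1: (2,1,1,2) (2,1,1,3) (3,1,1,2) (3,1,1,3) (3,2,2,3) — 5.
Review=day 2: (2,1,1,2) (2,1,1,3) (3,1,1,2) (3,1,1,3) (3,2,2,3) — 5.
Review=day 3: (2,1,1,2) (2,1,1,3) (3,1,1,2) (3,1,1,3) (3,2,2,3) — 5.
Summing: 5 + 5 + 5 = 15.

15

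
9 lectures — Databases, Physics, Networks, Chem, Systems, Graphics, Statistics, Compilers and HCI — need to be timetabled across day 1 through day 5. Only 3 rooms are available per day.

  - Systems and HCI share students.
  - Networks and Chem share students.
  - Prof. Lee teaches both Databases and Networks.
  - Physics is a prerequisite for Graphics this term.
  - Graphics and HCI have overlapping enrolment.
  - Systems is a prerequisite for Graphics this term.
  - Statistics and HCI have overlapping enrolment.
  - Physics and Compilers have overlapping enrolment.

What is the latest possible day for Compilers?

day 5

Compilers at day 5 is achievable: Systems=day 1, Chem=day 3, Graphics=day 2, Compilers=day 5, Networks=day 2, Databases=day 1, Physics=day 1, Statistics=day 2, HCI=day 3.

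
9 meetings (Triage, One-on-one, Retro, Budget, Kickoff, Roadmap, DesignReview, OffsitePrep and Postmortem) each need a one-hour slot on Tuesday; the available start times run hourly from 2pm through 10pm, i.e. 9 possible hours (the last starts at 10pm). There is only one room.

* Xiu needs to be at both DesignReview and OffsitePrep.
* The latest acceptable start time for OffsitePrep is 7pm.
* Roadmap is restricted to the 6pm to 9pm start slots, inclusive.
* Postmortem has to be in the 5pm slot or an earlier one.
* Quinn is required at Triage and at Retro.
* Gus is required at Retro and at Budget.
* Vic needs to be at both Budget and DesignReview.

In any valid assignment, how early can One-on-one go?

2pm

One-on-one at 2pm is achievable: DesignReview in 10pm, One-on-one in 2pm, Budget in 8pm, OffsitePrep in 4pm, Roadmap in 6pm, Kickoff in 9pm, Postmortem in 3pm, Triage in 5pm, Retro in 7pm.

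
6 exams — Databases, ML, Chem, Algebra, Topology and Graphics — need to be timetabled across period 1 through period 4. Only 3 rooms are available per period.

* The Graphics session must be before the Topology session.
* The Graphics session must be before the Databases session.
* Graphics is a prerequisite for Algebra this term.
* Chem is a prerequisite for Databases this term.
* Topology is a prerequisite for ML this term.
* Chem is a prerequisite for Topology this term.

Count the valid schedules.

41

Splitting on Databases: it can be period 2 (9), period 3 (16), period 4 (16). Listing each branch's schedules as (ML, Chem, Algebra, Topology, Graphics) by period number:
Databases=period 2: (3,1,2,2,1) (3,1,3,2,1) (3,1,4,2,1) (4,1,2,2,1) (4,1,2,3,1) (4,1,3,2,1) (4,1,3,3,1) (4,1,4,2,1) (4,1,4,3,1) — 9.
Databases=period 3: (3,1,2,2,1) (3,1,3,2,1) (3,1,4,2,1) (4,1,2,2,1) (4,1,2,3,1) (4,1,3,2,1) (4,1,3,3,1) (4,1,3,3,2) (4,1,4,2,1) (4,1,4,3,1) (4,1,4,3,2) (4,2,2,3,1) (4,2,3,3,1) (4,2,3,3,2) (4,2,4,3,1) (4,2,4,3,2) — 16.
Databases=period 4: (3,1,2,2,1) (3,1,3,2,1) (3,1,4,2,1) (4,1,2,2,1) (4,1,2,3,1) (4,1,3,2,1) (4,1,3,3,1) (4,1,3,3,2) (4,1,4,2,1) (4,1,4,3,1) (4,1,4,3,2) (4,2,2,3,1) (4,2,3,3,1) (4,2,3,3,2) (4,2,4,3,1) (4,2,4,3,2) — 16.
Summing: 9 + 16 + 16 = 41.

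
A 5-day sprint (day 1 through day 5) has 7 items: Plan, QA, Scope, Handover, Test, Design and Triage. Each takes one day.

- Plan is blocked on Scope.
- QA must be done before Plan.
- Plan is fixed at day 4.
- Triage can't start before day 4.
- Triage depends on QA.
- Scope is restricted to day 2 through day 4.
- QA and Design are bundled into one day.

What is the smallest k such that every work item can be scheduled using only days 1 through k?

4

The precedence chain requires at least 2 distinct days.
Plan can't be placed before day 4, so the schedule must run through at least day 4.
4 works (last occupied day: day 4): for example Design in day 1, QA in day 1, Test in day 1, Handover in day 1, Scope in day 2, Plan in day 4, Triage in day 4.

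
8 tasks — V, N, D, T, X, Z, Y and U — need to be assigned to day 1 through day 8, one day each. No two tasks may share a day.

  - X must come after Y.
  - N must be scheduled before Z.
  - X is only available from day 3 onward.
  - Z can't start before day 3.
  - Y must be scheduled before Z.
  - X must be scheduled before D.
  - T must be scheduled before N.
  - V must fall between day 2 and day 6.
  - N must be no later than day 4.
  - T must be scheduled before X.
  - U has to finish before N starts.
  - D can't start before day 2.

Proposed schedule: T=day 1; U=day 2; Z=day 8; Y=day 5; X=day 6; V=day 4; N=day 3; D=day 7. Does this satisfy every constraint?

Valid

X is only available from day 3 onward — holds.
T must be scheduled before N — holds.
V must fall between day 2 and day 6 — holds.
X must be scheduled before D — holds.
D can't start before day 2 — holds.
Y must be scheduled before Z — holds.
N must be no later than day 4 — holds.
X must come after Y — holds.
U has to finish before N starts — holds.
N must be scheduled before Z — holds.
No two tasks may share a day — holds.
Z can't start before day 3 — holds.
T must be scheduled before X — holds.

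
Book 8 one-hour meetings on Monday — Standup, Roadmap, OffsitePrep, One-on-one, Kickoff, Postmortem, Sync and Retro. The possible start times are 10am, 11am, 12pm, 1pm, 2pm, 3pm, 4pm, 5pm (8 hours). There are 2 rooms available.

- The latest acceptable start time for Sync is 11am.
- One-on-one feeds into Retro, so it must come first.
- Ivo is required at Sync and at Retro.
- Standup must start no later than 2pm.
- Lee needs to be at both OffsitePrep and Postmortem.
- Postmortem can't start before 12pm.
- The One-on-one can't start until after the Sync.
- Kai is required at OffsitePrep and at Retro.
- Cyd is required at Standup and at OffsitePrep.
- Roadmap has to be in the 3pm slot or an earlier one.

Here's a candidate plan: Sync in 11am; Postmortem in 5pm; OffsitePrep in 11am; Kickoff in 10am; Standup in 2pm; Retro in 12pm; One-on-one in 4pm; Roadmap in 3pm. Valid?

No — it violates: One-on-one feeds into Retro, so it must come first

Ivo is required at Sync and at Retro — holds.
One-on-one feeds into Retro, so it must come first — violated.
The One-on-one can't start until after the Sync — holds.
Roadmap has to be in the 3pm slot or an earlier one — holds.
Standup must start no later than 2pm — holds.
Kai is required at OffsitePrep and at Retro — holds.
Cyd is required at Standup and at OffsitePrep — holds.
Lee needs to be at both OffsitePrep and Postmortem — holds.
There are 2 rooms available — holds.
Postmortem can't start before 12pm — holds.
The latest acceptable start time for Sync is 11am — holds.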